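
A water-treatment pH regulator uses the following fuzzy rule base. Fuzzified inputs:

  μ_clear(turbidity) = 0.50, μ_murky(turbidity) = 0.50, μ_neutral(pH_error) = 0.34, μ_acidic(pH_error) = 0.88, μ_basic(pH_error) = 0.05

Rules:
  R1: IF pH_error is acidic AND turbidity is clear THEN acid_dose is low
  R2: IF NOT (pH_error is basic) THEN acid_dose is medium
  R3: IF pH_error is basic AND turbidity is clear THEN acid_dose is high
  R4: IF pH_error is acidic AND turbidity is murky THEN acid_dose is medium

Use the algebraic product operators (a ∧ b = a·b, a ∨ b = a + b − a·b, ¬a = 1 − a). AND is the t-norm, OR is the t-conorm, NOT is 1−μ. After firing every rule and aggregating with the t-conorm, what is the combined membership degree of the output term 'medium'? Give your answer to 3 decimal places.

0.972

R1: acidic=0.88, clear=0.50; AND[a·b] → w = 0.4400
R2: ¬basic=1−0.05=0.95 → w = 0.9500
R3: basic=0.05, clear=0.50; AND[a·b] → w = 0.0250
R4: acidic=0.88, murky=0.50; AND[a·b] → w = 0.4400
Rules with consequent 'medium': {R2, R4} → strengths 0.9500, 0.4400
Aggregate via t-conorm [a + b − a·b]: 0.9720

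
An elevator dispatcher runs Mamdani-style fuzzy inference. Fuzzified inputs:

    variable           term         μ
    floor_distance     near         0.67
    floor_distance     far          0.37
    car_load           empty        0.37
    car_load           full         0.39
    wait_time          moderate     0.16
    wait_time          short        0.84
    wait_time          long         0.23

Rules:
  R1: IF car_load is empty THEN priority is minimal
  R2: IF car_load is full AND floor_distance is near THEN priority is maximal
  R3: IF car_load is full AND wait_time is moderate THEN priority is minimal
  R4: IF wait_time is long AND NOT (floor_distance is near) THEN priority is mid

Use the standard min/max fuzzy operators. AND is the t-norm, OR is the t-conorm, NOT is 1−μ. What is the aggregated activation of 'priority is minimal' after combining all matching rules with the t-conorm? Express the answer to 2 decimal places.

R1: empty=0.37 → w = 0.37
R2: full=0.39, near=0.67; AND[min(a, b)] → w = 0.39
R3: full=0.39, moderate=0.16; AND[min(a, b)] → w = 0.16
R4: long=0.23, ¬near=1−0.67=0.33; AND[min(a, b)] → w = 0.23
Rules with consequent 'minimal': {R1, R3} → strengths 0.37, 0.16
Aggregate via t-conorm [max(a, b)]: 0.37

0.37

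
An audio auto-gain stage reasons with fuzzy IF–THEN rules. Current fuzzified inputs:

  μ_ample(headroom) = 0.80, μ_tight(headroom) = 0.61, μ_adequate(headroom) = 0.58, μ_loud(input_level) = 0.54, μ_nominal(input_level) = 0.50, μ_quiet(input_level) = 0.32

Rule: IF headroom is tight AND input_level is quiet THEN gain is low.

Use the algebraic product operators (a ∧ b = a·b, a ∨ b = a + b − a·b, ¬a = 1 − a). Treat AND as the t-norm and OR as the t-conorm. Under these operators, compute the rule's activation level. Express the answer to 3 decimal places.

firing strength: tight=0.61, quiet=0.32; AND[a·b] → w = 0.1952

0.195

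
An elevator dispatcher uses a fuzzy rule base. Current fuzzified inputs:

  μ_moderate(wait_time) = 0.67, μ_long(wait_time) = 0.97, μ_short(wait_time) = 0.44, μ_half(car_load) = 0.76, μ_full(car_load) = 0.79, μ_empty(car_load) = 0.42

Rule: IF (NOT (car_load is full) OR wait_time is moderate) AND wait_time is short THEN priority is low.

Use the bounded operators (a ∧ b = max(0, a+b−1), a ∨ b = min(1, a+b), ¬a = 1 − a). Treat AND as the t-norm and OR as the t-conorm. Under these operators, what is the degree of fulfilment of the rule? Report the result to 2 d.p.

firing strength: (¬full=1−0.79=0.21 OR moderate=0.67) = 0.88; AND[max(0, a+b−1)] with short=0.44 → w = 0.32

0.32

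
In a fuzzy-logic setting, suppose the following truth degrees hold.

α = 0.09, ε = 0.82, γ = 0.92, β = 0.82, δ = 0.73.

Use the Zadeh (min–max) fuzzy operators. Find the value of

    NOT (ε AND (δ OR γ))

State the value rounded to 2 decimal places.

0.18

δ OR γ = max(a, b) on (0.73, 0.92) = 0.92
ε AND (δ OR γ) = min(a, b) on (0.82, 0.92) = 0.82
NOT (ε AND (δ OR γ)) = 1 − 0.82 = 0.18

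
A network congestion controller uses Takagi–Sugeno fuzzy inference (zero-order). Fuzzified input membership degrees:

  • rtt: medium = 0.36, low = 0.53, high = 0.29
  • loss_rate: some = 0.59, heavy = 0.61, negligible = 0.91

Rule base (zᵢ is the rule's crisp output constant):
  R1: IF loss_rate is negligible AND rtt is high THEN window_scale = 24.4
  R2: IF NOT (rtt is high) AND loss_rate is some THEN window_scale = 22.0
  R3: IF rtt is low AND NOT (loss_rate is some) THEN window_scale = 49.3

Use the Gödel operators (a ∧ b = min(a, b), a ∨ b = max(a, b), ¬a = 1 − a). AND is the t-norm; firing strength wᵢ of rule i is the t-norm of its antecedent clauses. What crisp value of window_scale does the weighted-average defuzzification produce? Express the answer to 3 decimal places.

R1 (z=24.4): negligible=0.91, high=0.29; AND[min(a, b)] → w = 0.29
R2 (z=22.0): ¬high=1−0.29=0.71, some=0.59; AND[min(a, b)] → w = 0.59
R3 (z=49.3): low=0.53, ¬some=1−0.59=0.41; AND[min(a, b)] → w = 0.41
Weighted average = (0.29·24.4 + 0.59·22.0 + 0.41·49.3) / (0.29 + 0.59 + 0.41)
  = 40.2690 / 1.2900 = 31.216

31.216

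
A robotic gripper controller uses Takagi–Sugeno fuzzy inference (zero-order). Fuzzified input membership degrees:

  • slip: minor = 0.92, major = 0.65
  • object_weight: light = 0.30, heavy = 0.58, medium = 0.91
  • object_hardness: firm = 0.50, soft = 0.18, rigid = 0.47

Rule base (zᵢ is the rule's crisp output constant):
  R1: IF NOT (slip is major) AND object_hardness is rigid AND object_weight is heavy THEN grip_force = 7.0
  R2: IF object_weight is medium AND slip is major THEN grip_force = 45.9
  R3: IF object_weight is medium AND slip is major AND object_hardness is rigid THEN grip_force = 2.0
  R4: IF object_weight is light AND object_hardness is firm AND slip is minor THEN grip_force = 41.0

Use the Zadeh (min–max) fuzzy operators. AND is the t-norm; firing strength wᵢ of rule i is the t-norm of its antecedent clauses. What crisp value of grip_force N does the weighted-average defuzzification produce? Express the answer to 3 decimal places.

25.720

R1 (z=7.0): ¬major=1−0.65=0.35, rigid=0.47, heavy=0.58; AND[min(a, b)] → w = 0.35
R2 (z=45.9): medium=0.91, major=0.65; AND[min(a, b)] → w = 0.65
R3 (z=2.0): medium=0.91, major=0.65, rigid=0.47; AND[min(a, b)] → w = 0.47
R4 (z=41.0): light=0.30, firm=0.50, minor=0.92; AND[min(a, b)] → w = 0.30
Weighted average = (0.35·7.0 + 0.65·45.9 + 0.47·2.0 + 0.30·41.0) / (0.35 + 0.65 + 0.47 + 0.30)
  = 45.5250 / 1.7700 = 25.720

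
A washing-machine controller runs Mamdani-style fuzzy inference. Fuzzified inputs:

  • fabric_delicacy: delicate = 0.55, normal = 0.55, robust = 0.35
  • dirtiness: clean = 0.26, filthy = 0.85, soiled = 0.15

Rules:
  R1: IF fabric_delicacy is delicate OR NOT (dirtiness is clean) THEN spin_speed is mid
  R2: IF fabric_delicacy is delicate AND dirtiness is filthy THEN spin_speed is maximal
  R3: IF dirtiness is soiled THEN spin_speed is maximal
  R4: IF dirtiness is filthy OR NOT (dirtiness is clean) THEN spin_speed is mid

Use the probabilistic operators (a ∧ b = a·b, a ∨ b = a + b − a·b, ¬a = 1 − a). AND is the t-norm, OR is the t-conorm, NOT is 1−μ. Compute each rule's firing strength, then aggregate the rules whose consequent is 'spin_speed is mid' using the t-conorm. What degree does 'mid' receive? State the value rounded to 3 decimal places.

R1: delicate=0.55, ¬clean=1−0.26=0.74; OR[a + b − a·b] → w = 0.8830
R2: delicate=0.55, filthy=0.85; AND[a·b] → w = 0.4675
R3: soiled=0.15 → w = 0.1500
R4: filthy=0.85, ¬clean=1−0.26=0.74; OR[a + b − a·b] → w = 0.9610
Rules with consequent 'mid': {R1, R4} → strengths 0.8830, 0.9610
Aggregate via t-conorm [a + b − a·b]: 0.9954

0.995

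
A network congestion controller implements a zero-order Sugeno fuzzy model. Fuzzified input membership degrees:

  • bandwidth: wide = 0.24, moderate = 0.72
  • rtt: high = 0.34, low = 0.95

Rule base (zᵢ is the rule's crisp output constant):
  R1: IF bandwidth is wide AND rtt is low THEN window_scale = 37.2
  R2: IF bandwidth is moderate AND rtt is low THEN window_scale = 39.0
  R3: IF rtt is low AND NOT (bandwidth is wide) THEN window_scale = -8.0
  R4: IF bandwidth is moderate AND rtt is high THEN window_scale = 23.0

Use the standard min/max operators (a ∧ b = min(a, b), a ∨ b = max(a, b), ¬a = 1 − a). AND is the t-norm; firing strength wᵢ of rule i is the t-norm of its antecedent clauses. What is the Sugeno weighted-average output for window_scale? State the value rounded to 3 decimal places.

R1 (z=37.2): wide=0.24, low=0.95; AND[min(a, b)] → w = 0.24
R2 (z=39.0): moderate=0.72, low=0.95; AND[min(a, b)] → w = 0.72
R3 (z=-8.0): low=0.95, ¬wide=1−0.24=0.76; AND[min(a, b)] → w = 0.76
R4 (z=23.0): moderate=0.72, high=0.34; AND[min(a, b)] → w = 0.34
Weighted average = (0.24·37.2 + 0.72·39.0 + 0.76·-8.0 + 0.34·23.0) / (0.24 + 0.72 + 0.76 + 0.34)
  = 38.7480 / 2.0600 = 18.810

18.810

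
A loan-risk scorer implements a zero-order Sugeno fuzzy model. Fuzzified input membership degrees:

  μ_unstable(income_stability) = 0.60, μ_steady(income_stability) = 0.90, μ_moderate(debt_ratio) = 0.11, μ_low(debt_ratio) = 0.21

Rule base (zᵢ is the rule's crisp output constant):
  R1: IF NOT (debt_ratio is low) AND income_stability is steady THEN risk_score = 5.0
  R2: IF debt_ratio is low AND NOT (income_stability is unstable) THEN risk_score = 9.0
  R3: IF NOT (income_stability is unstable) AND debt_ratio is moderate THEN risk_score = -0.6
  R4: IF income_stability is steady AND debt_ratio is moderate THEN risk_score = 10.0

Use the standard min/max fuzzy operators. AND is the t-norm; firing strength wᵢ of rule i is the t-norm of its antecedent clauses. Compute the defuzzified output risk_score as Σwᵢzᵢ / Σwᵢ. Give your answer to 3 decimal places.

R1 (z=5.0): ¬low=1−0.21=0.79, steady=0.90; AND[min(a, b)] → w = 0.79
R2 (z=9.0): low=0.21, ¬unstable=1−0.60=0.40; AND[min(a, b)] → w = 0.21
R3 (z=-0.6): ¬unstable=1−0.60=0.40, moderate=0.11; AND[min(a, b)] → w = 0.11
R4 (z=10.0): steady=0.90, moderate=0.11; AND[min(a, b)] → w = 0.11
Weighted average = (0.79·5.0 + 0.21·9.0 + 0.11·-0.6 + 0.11·10.0) / (0.79 + 0.21 + 0.11 + 0.11)
  = 6.8740 / 1.2200 = 5.634

5.634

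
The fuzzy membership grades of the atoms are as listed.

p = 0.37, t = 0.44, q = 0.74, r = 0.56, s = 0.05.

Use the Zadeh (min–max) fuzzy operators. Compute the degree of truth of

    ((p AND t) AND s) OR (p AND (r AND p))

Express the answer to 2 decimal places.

0.37

p AND t = min(a, b) on (0.37, 0.44) = 0.37
(p AND t) AND s = min(a, b) on (0.37, 0.05) = 0.05
r AND p = min(a, b) on (0.56, 0.37) = 0.37
p AND (r AND p) = min(a, b) on (0.37, 0.37) = 0.37
((p AND t) AND s) OR (p AND (r AND p)) = max(a, b) on (0.05, 0.37) = 0.37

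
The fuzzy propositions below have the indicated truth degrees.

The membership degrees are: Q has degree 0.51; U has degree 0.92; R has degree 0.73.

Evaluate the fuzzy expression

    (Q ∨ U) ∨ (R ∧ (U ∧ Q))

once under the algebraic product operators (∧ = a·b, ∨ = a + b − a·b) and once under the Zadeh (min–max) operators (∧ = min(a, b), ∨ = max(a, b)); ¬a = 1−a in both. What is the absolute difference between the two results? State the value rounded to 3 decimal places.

Under algebraic product:
  Q ∨ U = a + b − a·b on (0.5100, 0.9200) = 0.9608
  U ∧ Q = a·b on (0.9200, 0.5100) = 0.4692
  R ∧ (U ∧ Q) = a·b on (0.7300, 0.4692) = 0.3425
  (Q ∨ U) ∨ (R ∧ (U ∧ Q)) = a + b − a·b on (0.9608, 0.3425) = 0.9742
  → value = 0.9742
Under Zadeh (min–max):
  Q ∨ U = max(a, b) on (0.51, 0.92) = 0.92
  U ∧ Q = min(a, b) on (0.92, 0.51) = 0.51
  R ∧ (U ∧ Q) = min(a, b) on (0.73, 0.51) = 0.51
  (Q ∨ U) ∨ (R ∧ (U ∧ Q)) = max(a, b) on (0.92, 0.51) = 0.92
  → value = 0.9200
|0.9742 − 0.9200| = 0.054

0.054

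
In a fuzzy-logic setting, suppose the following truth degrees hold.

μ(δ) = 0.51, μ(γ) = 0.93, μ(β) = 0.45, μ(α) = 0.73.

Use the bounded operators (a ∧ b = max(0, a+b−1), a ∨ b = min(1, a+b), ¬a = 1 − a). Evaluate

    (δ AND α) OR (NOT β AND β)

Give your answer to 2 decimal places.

δ AND α = max(0, a+b−1) on (0.51, 0.73) = 0.24
NOT β = 1 − 0.45 = 0.55
NOT β AND β = max(0, a+b−1) on (0.55, 0.45) = 0.00
(δ AND α) OR (NOT β AND β) = min(1, a+b) on (0.24, 0.00) = 0.24

0.24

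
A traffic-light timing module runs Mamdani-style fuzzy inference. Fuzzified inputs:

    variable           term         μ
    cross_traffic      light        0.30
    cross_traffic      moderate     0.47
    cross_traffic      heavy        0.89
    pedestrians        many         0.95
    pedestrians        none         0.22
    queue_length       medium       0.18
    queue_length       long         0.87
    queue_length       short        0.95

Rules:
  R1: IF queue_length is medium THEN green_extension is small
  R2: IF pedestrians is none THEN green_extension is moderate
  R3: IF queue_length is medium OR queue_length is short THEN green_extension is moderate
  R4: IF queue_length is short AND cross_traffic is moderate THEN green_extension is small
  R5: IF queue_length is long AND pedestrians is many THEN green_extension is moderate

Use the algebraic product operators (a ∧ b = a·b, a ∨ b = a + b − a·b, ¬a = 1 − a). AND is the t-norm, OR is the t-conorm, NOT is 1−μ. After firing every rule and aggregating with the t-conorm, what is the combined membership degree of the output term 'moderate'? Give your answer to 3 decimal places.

R1: medium=0.18 → w = 0.1800
R2: none=0.22 → w = 0.2200
R3: medium=0.18, short=0.95; OR[a + b − a·b] → w = 0.9590
R4: short=0.95, moderate=0.47; AND[a·b] → w = 0.4465
R5: long=0.87, many=0.95; AND[a·b] → w = 0.8265
Rules with consequent 'moderate': {R2, R3, R5} → strengths 0.2200, 0.9590, 0.8265
Aggregate via t-conorm [a + b − a·b]: 0.9945

0.994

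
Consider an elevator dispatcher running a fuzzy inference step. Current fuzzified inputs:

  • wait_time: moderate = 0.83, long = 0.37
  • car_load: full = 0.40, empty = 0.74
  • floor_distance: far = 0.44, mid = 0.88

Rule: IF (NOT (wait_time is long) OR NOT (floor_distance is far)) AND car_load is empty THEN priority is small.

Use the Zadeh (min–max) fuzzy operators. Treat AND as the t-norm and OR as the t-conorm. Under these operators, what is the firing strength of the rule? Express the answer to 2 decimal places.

firing strength: (¬long=1−0.37=0.63 OR ¬far=1−0.44=0.56) = 0.63; AND[min(a, b)] with empty=0.74 → w = 0.63

0.63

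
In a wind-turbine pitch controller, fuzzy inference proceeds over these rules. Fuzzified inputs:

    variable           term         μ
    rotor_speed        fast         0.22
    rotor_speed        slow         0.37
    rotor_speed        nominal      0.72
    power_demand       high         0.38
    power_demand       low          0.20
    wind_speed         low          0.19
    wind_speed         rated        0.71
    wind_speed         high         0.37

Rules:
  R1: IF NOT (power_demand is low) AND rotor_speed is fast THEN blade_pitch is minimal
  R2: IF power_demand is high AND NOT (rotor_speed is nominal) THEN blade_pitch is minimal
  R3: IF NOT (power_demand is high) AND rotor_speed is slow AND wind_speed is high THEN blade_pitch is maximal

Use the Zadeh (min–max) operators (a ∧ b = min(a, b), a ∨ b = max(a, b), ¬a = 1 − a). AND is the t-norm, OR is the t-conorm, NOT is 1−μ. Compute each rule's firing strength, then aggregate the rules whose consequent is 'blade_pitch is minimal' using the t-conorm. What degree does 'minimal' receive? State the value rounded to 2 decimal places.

0.28

R1: ¬low=1−0.20=0.80, fast=0.22; AND[min(a, b)] → w = 0.22
R2: high=0.38, ¬nominal=1−0.72=0.28; AND[min(a, b)] → w = 0.28
R3: ¬high=1−0.38=0.62, slow=0.37, high=0.37; AND[min(a, b)] → w = 0.37
Rules with consequent 'minimal': {R1, R2} → strengths 0.22, 0.28
Aggregate via t-conorm [max(a, b)]: 0.28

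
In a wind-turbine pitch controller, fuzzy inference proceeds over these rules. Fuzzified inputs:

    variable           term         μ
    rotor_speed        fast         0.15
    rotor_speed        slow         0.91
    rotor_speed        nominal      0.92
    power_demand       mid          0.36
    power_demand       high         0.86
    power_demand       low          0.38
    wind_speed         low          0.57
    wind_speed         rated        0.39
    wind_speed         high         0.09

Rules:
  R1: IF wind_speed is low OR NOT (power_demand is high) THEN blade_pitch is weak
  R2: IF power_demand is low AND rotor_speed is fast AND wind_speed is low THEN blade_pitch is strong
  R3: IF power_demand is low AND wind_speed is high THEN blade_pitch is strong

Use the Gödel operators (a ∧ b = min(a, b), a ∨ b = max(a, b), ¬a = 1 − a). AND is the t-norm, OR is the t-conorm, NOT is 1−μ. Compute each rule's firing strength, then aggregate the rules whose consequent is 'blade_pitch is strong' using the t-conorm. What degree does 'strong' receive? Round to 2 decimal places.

R1: low=0.57, ¬high=1−0.86=0.14; OR[max(a, b)] → w = 0.57
R2: low=0.38, fast=0.15, low=0.57; AND[min(a, b)] → w = 0.15
R3: low=0.38, high=0.09; AND[min(a, b)] → w = 0.09
Rules with consequent 'strong': {R2, R3} → strengths 0.15, 0.09
Aggregate via t-conorm [max(a, b)]: 0.15

0.15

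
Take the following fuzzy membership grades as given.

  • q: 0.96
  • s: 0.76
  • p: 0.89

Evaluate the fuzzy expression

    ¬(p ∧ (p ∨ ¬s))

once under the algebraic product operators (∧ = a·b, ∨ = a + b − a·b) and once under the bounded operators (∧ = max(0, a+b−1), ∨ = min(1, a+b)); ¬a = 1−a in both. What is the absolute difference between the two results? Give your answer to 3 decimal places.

0.074

Under algebraic product:
  ¬s = 1 − 0.7600 = 0.2400
  p ∨ ¬s = a + b − a·b on (0.8900, 0.2400) = 0.9164
  p ∧ (p ∨ ¬s) = a·b on (0.8900, 0.9164) = 0.8156
  ¬(p ∧ (p ∨ ¬s)) = 1 − 0.8156 = 0.1844
  → value = 0.1844
Under bounded:
  ¬s = 1 − 0.76 = 0.24
  p ∨ ¬s = min(1, a+b) on (0.89, 0.24) = 1.00
  p ∧ (p ∨ ¬s) = max(0, a+b−1) on (0.89, 1.00) = 0.89
  ¬(p ∧ (p ∨ ¬s)) = 1 − 0.89 = 0.11
  → value = 0.1100
|0.1844 − 0.1100| = 0.074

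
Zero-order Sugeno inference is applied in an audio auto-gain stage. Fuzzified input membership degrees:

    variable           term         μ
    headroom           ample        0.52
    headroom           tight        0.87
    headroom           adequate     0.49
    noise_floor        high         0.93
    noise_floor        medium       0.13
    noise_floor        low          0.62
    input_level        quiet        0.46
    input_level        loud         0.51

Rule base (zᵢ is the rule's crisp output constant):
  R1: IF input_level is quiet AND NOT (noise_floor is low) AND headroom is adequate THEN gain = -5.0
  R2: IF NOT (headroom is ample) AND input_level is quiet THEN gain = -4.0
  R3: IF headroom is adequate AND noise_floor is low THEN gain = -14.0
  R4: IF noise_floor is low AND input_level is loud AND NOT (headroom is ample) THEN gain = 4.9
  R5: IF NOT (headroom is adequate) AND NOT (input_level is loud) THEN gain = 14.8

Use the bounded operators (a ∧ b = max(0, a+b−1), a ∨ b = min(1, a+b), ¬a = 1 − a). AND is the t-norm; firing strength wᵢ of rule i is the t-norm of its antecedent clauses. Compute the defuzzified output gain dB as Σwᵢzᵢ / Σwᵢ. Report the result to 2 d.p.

-14.00

R1 (z=-5.0): quiet=0.46, ¬low=1−0.62=0.38, adequate=0.49; AND[max(0, a+b−1)] → w = 0.00
R2 (z=-4.0): ¬ample=1−0.52=0.48, quiet=0.46; AND[max(0, a+b−1)] → w = 0.00
R3 (z=-14.0): adequate=0.49, low=0.62; AND[max(0, a+b−1)] → w = 0.11
R4 (z=4.9): low=0.62, loud=0.51, ¬ample=1−0.52=0.48; AND[max(0, a+b−1)] → w = 0.00
R5 (z=14.8): ¬adequate=1−0.49=0.51, ¬loud=1−0.51=0.49; AND[max(0, a+b−1)] → w = 0.00
Weighted average = (0.00·-5.0 + 0.00·-4.0 + 0.11·-14.0 + 0.00·4.9 + 0.00·14.8) / (0.00 + 0.00 + 0.11 + 0.00 + 0.00)
  = -1.5400 / 0.1100 = -14.00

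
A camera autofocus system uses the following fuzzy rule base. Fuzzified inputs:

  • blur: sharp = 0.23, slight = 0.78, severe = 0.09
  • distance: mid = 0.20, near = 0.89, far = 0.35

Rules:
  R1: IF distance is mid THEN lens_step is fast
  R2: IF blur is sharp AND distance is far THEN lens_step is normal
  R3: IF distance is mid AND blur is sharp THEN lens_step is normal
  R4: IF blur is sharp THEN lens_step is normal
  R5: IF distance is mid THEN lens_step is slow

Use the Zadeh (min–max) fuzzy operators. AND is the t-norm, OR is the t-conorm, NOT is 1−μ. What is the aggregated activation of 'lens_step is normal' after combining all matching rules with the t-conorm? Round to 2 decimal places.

0.23

R1: mid=0.20 → w = 0.20
R2: sharp=0.23, far=0.35; AND[min(a, b)] → w = 0.23
R3: mid=0.20, sharp=0.23; AND[min(a, b)] → w = 0.20
R4: sharp=0.23 → w = 0.23
R5: mid=0.20 → w = 0.20
Rules with consequent 'normal': {R2, R3, R4} → strengths 0.23, 0.20, 0.23
Aggregate via t-conorm [max(a, b)]: 0.23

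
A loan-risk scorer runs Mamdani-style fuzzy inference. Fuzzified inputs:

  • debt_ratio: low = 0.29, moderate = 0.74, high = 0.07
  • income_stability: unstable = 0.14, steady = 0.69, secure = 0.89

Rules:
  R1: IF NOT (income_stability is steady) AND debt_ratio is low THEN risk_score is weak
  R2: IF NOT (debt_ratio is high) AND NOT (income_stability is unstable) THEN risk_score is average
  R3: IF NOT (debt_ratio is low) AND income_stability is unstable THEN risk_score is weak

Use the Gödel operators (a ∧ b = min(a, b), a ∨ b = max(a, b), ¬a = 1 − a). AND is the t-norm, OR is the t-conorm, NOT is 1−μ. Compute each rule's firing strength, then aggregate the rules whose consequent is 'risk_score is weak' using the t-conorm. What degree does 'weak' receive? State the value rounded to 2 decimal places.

R1: ¬steady=1−0.69=0.31, low=0.29; AND[min(a, b)] → w = 0.29
R2: ¬high=1−0.07=0.93, ¬unstable=1−0.14=0.86; AND[min(a, b)] → w = 0.86
R3: ¬low=1−0.29=0.71, unstable=0.14; AND[min(a, b)] → w = 0.14
Rules with consequent 'weak': {R1, R3} → strengths 0.29, 0.14
Aggregate via t-conorm [max(a, b)]: 0.29

0.29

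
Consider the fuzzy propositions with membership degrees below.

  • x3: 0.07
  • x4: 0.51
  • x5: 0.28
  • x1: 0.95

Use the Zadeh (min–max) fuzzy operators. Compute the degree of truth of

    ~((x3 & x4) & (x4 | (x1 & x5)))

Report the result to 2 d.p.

0.93

x3 & x4 = min(a, b) on (0.07, 0.51) = 0.07
x1 & x5 = min(a, b) on (0.95, 0.28) = 0.28
x4 | (x1 & x5) = max(a, b) on (0.51, 0.28) = 0.51
(x3 & x4) & (x4 | (x1 & x5)) = min(a, b) on (0.07, 0.51) = 0.07
~((x3 & x4) & (x4 | (x1 & x5))) = 1 − 0.07 = 0.93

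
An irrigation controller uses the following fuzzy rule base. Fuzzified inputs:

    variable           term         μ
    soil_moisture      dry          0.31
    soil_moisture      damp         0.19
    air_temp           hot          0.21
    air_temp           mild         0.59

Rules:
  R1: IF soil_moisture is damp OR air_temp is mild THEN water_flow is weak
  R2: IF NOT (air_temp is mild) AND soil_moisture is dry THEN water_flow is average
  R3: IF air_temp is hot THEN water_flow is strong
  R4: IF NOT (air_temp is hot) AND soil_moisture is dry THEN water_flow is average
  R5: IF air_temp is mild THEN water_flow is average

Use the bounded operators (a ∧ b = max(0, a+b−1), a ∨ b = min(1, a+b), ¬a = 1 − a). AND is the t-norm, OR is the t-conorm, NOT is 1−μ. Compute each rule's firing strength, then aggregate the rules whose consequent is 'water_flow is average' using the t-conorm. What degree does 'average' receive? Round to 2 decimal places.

R1: damp=0.19, mild=0.59; OR[min(1, a+b)] → w = 0.78
R2: ¬mild=1−0.59=0.41, dry=0.31; AND[max(0, a+b−1)] → w = 0.00
R3: hot=0.21 → w = 0.21
R4: ¬hot=1−0.21=0.79, dry=0.31; AND[max(0, a+b−1)] → w = 0.10
R5: mild=0.59 → w = 0.59
Rules with consequent 'average': {R2, R4, R5} → strengths 0.00, 0.10, 0.59
Aggregate via t-conorm [min(1, a+b)]: 0.69

0.69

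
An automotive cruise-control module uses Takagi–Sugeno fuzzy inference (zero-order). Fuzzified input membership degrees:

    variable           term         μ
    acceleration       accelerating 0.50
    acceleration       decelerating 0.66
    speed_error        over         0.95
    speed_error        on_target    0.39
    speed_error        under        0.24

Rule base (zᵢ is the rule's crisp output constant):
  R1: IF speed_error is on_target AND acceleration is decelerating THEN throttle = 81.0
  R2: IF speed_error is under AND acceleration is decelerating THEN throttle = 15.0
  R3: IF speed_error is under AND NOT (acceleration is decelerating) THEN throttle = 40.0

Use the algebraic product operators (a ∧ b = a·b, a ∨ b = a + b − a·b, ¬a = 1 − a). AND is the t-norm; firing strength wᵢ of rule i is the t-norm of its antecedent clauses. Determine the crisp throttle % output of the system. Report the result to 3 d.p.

53.256

R1 (z=81.0): on_target=0.39, decelerating=0.66; AND[a·b] → w = 0.2574
R2 (z=15.0): under=0.24, decelerating=0.66; AND[a·b] → w = 0.1584
R3 (z=40.0): under=0.24, ¬decelerating=1−0.66=0.34; AND[a·b] → w = 0.0816
Weighted average = (0.2574·81.0 + 0.1584·15.0 + 0.0816·40.0) / (0.2574 + 0.1584 + 0.0816)
  = 26.4894 / 0.4974 = 53.256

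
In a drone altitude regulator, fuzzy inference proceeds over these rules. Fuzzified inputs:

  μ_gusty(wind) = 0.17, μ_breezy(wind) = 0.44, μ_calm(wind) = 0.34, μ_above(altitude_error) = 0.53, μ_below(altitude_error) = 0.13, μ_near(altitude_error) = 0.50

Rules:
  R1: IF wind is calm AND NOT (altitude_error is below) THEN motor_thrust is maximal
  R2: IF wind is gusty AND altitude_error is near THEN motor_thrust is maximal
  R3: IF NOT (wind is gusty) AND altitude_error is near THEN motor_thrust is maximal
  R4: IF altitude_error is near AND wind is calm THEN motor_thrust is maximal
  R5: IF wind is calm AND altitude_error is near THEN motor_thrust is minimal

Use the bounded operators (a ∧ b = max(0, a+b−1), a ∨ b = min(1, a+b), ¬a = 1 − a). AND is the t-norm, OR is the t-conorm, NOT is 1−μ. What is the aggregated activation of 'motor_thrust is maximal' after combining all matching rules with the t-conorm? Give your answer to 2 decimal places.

R1: calm=0.34, ¬below=1−0.13=0.87; AND[max(0, a+b−1)] → w = 0.21
R2: gusty=0.17, near=0.50; AND[max(0, a+b−1)] → w = 0.00
R3: ¬gusty=1−0.17=0.83, near=0.50; AND[max(0, a+b−1)] → w = 0.33
R4: near=0.50, calm=0.34; AND[max(0, a+b−1)] → w = 0.00
R5: calm=0.34, near=0.50; AND[max(0, a+b−1)] → w = 0.00
Rules with consequent 'maximal': {R1, R2, R3, R4} → strengths 0.21, 0.00, 0.33, 0.00
Aggregate via t-conorm [min(1, a+b)]: 0.54

0.54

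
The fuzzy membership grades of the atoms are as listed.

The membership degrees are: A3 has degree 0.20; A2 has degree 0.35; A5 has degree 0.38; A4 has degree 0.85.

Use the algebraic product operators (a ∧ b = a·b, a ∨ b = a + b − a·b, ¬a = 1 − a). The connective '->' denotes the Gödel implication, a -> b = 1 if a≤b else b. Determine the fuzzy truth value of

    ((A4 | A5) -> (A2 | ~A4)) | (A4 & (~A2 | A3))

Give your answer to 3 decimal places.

A4 | A5 = a + b − a·b on (0.8500, 0.3800) = 0.9070
~A4 = 1 − 0.8500 = 0.1500
A2 | ~A4 = a + b − a·b on (0.3500, 0.1500) = 0.4475
(A4 | A5) -> (A2 | ~A4)  [Gödel: 1 if a≤b else b] with a=0.9070, b=0.4475 → 0.4475
~A2 = 1 − 0.3500 = 0.6500
~A2 | A3 = a + b − a·b on (0.6500, 0.2000) = 0.7200
A4 & (~A2 | A3) = a·b on (0.8500, 0.7200) = 0.6120
((A4 | A5) -> (A2 | ~A4)) | (A4 & (~A2 | A3)) = a + b − a·b on (0.4475, 0.6120) = 0.7856

0.786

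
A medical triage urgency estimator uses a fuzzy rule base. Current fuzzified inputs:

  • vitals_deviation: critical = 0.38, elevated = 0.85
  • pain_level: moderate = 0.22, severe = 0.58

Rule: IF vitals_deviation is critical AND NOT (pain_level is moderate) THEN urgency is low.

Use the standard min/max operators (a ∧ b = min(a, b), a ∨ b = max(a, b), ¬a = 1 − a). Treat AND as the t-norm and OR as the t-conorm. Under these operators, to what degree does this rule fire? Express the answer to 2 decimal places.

0.38

firing strength: critical=0.38, ¬moderate=1−0.22=0.78; AND[min(a, b)] → w = 0.38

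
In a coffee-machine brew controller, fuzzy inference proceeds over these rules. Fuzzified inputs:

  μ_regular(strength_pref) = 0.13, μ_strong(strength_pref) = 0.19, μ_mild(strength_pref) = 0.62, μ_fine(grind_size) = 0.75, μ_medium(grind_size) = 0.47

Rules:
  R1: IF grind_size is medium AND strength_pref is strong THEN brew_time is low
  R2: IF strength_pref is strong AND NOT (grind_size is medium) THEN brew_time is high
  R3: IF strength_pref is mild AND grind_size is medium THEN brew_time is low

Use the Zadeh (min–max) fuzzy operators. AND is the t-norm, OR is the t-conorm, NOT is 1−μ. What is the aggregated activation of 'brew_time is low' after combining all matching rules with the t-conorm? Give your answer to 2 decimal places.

0.47

R1: medium=0.47, strong=0.19; AND[min(a, b)] → w = 0.19
R2: strong=0.19, ¬medium=1−0.47=0.53; AND[min(a, b)] → w = 0.19
R3: mild=0.62, medium=0.47; AND[min(a, b)] → w = 0.47
Rules with consequent 'low': {R1, R3} → strengths 0.19, 0.47
Aggregate via t-conorm [max(a, b)]: 0.47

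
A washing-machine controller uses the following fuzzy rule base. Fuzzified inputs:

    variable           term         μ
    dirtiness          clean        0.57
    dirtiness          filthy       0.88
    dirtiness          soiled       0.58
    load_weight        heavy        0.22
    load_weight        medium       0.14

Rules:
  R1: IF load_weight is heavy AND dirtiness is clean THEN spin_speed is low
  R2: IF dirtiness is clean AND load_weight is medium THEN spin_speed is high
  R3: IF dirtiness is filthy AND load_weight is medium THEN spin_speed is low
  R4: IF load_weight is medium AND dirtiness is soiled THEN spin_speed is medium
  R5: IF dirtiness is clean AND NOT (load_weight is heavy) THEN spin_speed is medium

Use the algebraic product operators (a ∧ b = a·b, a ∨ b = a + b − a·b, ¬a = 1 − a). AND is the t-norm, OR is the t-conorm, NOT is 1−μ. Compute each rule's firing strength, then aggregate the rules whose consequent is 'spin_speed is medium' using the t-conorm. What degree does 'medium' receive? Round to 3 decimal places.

R1: heavy=0.22, clean=0.57; AND[a·b] → w = 0.1254
R2: clean=0.57, medium=0.14; AND[a·b] → w = 0.0798
R3: filthy=0.88, medium=0.14; AND[a·b] → w = 0.1232
R4: medium=0.14, soiled=0.58; AND[a·b] → w = 0.0812
R5: clean=0.57, ¬heavy=1−0.22=0.78; AND[a·b] → w = 0.4446
Rules with consequent 'medium': {R4, R5} → strengths 0.0812, 0.4446
Aggregate via t-conorm [a + b − a·b]: 0.4897

0.490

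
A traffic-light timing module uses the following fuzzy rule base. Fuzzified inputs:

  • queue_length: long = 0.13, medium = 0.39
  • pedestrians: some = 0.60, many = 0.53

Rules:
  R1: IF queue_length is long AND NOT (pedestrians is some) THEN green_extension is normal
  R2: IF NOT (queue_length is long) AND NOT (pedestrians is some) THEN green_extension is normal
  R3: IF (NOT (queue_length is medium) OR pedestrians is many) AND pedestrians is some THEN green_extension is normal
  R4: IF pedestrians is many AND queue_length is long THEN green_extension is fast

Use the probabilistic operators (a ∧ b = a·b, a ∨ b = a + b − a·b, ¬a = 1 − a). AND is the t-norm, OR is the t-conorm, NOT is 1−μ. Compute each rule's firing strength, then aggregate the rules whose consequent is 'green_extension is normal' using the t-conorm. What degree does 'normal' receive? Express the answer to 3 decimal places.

R1: long=0.13, ¬some=1−0.60=0.40; AND[a·b] → w = 0.0520
R2: ¬long=1−0.13=0.87, ¬some=1−0.60=0.40; AND[a·b] → w = 0.3480
R3: (¬medium=1−0.39=0.61 OR many=0.53) = 0.8167; AND[a·b] with some=0.60 → w = 0.4900
R4: many=0.53, long=0.13; AND[a·b] → w = 0.0689
Rules with consequent 'normal': {R1, R2, R3} → strengths 0.0520, 0.3480, 0.4900
Aggregate via t-conorm [a + b − a·b]: 0.6848

0.685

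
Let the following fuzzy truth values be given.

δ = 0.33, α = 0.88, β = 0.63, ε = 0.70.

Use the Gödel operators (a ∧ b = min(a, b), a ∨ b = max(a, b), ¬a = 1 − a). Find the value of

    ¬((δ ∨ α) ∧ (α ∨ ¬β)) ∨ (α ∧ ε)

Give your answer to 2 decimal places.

0.70

δ ∨ α = max(a, b) on (0.33, 0.88) = 0.88
¬β = 1 − 0.63 = 0.37
α ∨ ¬β = max(a, b) on (0.88, 0.37) = 0.88
(δ ∨ α) ∧ (α ∨ ¬β) = min(a, b) on (0.88, 0.88) = 0.88
¬((δ ∨ α) ∧ (α ∨ ¬β)) = 1 − 0.88 = 0.12
α ∧ ε = min(a, b) on (0.88, 0.70) = 0.70
¬((δ ∨ α) ∧ (α ∨ ¬β)) ∨ (α ∧ ε) = max(a, b) on (0.12, 0.70) = 0.70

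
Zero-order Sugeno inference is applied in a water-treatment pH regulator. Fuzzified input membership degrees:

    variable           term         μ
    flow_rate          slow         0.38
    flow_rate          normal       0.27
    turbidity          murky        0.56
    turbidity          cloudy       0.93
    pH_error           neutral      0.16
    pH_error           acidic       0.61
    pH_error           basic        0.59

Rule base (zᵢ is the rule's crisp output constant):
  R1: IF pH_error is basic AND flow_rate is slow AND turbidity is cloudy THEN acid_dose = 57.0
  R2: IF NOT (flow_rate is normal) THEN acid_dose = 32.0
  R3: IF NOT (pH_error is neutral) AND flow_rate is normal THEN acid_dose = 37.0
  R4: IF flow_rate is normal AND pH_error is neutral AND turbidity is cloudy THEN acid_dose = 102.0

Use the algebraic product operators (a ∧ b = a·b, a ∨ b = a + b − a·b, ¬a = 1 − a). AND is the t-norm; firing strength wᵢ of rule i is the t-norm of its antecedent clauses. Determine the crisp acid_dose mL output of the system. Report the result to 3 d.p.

39.598

R1 (z=57.0): basic=0.59, slow=0.38, cloudy=0.93; AND[a·b] → w = 0.2085
R2 (z=32.0): ¬normal=1−0.27=0.73 → w = 0.7300
R3 (z=37.0): ¬neutral=1−0.16=0.84, normal=0.27; AND[a·b] → w = 0.2268
R4 (z=102.0): normal=0.27, neutral=0.16, cloudy=0.93; AND[a·b] → w = 0.0402
Weighted average = (0.2085·57.0 + 0.7300·32.0 + 0.2268·37.0 + 0.0402·102.0) / (0.2085 + 0.7300 + 0.2268 + 0.0402)
  = 47.7344 / 1.2055 = 39.598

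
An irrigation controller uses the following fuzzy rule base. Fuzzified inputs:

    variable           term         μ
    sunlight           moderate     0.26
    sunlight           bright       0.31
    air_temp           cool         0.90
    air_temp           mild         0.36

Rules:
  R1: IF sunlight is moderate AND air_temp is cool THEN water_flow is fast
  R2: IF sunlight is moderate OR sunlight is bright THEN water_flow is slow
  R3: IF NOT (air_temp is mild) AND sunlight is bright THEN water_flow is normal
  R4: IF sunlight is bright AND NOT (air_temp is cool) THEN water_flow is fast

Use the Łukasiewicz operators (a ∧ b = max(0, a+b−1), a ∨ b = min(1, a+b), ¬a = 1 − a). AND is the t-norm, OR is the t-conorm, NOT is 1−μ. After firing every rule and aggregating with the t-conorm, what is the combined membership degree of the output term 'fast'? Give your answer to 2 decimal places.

R1: moderate=0.26, cool=0.90; AND[max(0, a+b−1)] → w = 0.16
R2: moderate=0.26, bright=0.31; OR[min(1, a+b)] → w = 0.57
R3: ¬mild=1−0.36=0.64, bright=0.31; AND[max(0, a+b−1)] → w = 0.00
R4: bright=0.31, ¬cool=1−0.90=0.10; AND[max(0, a+b−1)] → w = 0.00
Rules with consequent 'fast': {R1, R4} → strengths 0.16, 0.00
Aggregate via t-conorm [min(1, a+b)]: 0.16

0.16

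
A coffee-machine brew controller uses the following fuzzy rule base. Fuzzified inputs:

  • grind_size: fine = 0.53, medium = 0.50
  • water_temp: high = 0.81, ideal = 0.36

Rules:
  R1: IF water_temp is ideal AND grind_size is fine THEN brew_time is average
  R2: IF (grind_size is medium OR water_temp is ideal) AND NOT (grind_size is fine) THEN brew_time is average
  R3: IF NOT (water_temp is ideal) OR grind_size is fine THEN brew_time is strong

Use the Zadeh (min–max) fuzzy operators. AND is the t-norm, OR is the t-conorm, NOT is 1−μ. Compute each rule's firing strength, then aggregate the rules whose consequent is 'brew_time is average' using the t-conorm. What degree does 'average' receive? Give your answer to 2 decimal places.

0.47

R1: ideal=0.36, fine=0.53; AND[min(a, b)] → w = 0.36
R2: (medium=0.50 OR ideal=0.36) = 0.50; AND[min(a, b)] with ¬fine=1−0.53=0.47 → w = 0.47
R3: ¬ideal=1−0.36=0.64, fine=0.53; OR[max(a, b)] → w = 0.64
Rules with consequent 'average': {R1, R2} → strengths 0.36, 0.47
Aggregate via t-conorm [max(a, b)]: 0.47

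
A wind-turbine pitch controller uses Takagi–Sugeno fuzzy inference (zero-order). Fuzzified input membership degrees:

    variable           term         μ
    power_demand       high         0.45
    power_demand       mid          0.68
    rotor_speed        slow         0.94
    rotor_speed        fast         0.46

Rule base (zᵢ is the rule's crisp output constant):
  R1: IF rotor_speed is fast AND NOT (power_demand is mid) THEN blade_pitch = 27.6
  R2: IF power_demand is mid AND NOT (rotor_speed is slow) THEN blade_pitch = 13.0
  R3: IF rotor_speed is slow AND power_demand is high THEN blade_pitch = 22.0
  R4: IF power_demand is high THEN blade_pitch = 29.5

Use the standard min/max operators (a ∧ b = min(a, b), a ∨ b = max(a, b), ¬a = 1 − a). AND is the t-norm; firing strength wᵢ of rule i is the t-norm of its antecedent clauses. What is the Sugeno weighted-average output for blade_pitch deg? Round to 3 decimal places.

R1 (z=27.6): fast=0.46, ¬mid=1−0.68=0.32; AND[min(a, b)] → w = 0.32
R2 (z=13.0): mid=0.68, ¬slow=1−0.94=0.06; AND[min(a, b)] → w = 0.06
R3 (z=22.0): slow=0.94, high=0.45; AND[min(a, b)] → w = 0.45
R4 (z=29.5): high=0.45 → w = 0.45
Weighted average = (0.32·27.6 + 0.06·13.0 + 0.45·22.0 + 0.45·29.5) / (0.32 + 0.06 + 0.45 + 0.45)
  = 32.7870 / 1.2800 = 25.615

25.615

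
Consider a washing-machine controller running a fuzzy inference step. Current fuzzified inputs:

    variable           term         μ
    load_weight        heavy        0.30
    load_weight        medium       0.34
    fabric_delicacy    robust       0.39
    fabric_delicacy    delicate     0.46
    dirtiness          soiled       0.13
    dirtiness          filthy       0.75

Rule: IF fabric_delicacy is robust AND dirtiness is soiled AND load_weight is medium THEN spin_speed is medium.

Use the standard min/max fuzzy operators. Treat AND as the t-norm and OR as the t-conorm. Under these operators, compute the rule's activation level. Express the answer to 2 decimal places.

0.13

firing strength: robust=0.39, soiled=0.13, medium=0.34; AND[min(a, b)] → w = 0.13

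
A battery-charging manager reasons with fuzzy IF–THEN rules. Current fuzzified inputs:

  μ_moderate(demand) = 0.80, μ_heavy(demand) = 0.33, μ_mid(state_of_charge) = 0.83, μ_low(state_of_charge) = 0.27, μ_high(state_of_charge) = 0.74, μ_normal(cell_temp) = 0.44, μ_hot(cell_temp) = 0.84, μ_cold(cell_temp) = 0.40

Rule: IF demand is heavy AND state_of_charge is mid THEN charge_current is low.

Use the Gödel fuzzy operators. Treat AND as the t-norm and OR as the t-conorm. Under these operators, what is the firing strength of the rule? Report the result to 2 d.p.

0.33

firing strength: heavy=0.33, mid=0.83; AND[min(a, b)] → w = 0.33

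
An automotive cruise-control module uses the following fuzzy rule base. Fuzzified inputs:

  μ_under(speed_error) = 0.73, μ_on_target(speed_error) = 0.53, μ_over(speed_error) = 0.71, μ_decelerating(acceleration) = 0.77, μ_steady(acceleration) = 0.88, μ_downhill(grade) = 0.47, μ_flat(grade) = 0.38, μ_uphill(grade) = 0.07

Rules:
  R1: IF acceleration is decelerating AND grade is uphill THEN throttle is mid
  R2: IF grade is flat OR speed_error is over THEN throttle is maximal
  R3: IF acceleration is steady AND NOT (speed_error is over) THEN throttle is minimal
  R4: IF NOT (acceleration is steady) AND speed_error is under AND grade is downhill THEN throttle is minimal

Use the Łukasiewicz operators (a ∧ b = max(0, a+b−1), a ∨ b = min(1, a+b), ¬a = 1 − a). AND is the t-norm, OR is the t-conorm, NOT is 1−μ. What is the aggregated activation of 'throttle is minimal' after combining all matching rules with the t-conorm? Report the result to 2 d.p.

0.17

R1: decelerating=0.77, uphill=0.07; AND[max(0, a+b−1)] → w = 0.00
R2: flat=0.38, over=0.71; OR[min(1, a+b)] → w = 1.00
R3: steady=0.88, ¬over=1−0.71=0.29; AND[max(0, a+b−1)] → w = 0.17
R4: ¬steady=1−0.88=0.12, under=0.73, downhill=0.47; AND[max(0, a+b−1)] → w = 0.00
Rules with consequent 'minimal': {R3, R4} → strengths 0.17, 0.00
Aggregate via t-conorm [min(1, a+b)]: 0.17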